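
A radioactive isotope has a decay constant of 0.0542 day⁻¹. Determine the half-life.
t½ = ln(2)/λ = 12.79 days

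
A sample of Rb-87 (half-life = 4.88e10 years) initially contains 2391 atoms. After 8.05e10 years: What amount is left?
N = N₀(1/2)^(t/t½) = 762.1 atoms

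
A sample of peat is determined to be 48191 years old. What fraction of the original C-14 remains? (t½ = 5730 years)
N/N₀ = (1/2)^(t/t½) = 0.002939 = 0.294%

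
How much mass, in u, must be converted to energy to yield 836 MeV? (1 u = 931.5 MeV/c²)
m = E/c² = 0.8975 u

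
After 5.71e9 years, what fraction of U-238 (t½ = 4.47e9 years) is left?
N/N₀ = (1/2)^(t/t½) = 0.4125 = 41.3%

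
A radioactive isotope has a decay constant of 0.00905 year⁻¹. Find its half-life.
t½ = ln(2)/λ = 76.59 years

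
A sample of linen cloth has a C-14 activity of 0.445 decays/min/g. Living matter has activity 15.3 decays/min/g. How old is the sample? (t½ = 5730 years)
Age = t½ × log₂(A₀/A) = 29240 years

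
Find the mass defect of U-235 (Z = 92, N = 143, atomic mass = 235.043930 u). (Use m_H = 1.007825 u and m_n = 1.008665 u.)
Δm = Z·m_H + N·m_n − M = 1.915 u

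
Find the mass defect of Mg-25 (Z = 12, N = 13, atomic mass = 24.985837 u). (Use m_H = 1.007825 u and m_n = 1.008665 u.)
Δm = Z·m_H + N·m_n − M = 0.2207 u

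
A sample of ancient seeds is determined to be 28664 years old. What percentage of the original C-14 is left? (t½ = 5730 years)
N/N₀ = (1/2)^(t/t½) = 0.0312 = 3.12%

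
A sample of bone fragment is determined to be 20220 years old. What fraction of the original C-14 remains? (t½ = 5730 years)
N/N₀ = (1/2)^(t/t½) = 0.08664 = 8.66%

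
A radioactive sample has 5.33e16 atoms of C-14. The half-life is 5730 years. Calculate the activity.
A = λN = 6.448e12 decays/year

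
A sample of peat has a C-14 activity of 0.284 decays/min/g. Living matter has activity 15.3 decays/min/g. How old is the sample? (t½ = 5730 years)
Age = t½ × log₂(A₀/A) = 32960 years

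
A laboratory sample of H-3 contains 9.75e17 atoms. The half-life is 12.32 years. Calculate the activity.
A = λN = 5.486e16 decays/year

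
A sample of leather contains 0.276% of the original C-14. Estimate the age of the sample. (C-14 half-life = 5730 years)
Age = t½ × log₂(1/ratio) = 48710 years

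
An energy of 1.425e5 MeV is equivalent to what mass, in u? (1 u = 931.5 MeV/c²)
m = E/c² = 153 u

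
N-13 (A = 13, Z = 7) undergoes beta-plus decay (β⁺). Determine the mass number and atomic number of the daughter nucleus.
Daughter: A = 13, Z = 6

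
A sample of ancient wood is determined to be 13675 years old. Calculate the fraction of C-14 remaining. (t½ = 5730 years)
N/N₀ = (1/2)^(t/t½) = 0.1912 = 19.1%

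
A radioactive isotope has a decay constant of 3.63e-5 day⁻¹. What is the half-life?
t½ = ln(2)/λ = 19090 days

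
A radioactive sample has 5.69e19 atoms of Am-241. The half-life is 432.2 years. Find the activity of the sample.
A = λN = 9.125e16 decays/year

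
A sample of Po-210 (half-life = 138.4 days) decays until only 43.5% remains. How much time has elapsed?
t = t½ × log₂(N₀/N) = 166.2 days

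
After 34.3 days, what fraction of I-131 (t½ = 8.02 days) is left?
N/N₀ = (1/2)^(t/t½) = 0.05159 = 5.16%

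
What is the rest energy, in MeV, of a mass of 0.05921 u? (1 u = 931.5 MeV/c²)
E = mc² = 55.15 MeV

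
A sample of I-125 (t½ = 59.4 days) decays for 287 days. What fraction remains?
N/N₀ = (1/2)^(t/t½) = 0.03512 = 3.51%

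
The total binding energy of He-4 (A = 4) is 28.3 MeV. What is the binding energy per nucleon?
B.E./A = 28.3/4 = 7.075 MeV/nucleon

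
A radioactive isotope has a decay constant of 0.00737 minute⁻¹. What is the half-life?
t½ = ln(2)/λ = 94.05 minutes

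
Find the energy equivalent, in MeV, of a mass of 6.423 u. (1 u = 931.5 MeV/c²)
E = mc² = 5983 MeV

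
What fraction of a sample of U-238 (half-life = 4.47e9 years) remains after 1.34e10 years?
N/N₀ = (1/2)^(t/t½) = 0.1252 = 12.5%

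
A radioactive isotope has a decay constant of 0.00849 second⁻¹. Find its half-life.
t½ = ln(2)/λ = 81.64 seconds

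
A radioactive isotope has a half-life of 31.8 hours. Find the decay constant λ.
λ = ln(2)/t½ = 0.0218 hour⁻¹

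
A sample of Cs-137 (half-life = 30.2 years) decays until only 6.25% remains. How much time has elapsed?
t = t½ × log₂(N₀/N) = 120.8 years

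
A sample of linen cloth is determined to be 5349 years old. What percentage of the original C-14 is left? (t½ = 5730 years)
N/N₀ = (1/2)^(t/t½) = 0.5236 = 52.4%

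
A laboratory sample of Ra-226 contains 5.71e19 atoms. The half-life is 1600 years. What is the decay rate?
A = λN = 2.474e16 decays/year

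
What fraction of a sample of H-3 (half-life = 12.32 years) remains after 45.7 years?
N/N₀ = (1/2)^(t/t½) = 0.07645 = 7.64%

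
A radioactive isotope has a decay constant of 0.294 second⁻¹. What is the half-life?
t½ = ln(2)/λ = 2.358 seconds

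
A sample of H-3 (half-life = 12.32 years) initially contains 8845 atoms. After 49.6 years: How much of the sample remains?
N = N₀(1/2)^(t/t½) = 542.9 atoms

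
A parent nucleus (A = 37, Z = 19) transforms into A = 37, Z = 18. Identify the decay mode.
ΔA = 0, ΔZ = -1 ⇒ beta-plus decay (β⁺) or electron capture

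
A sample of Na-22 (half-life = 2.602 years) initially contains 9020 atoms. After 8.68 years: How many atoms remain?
N = N₀(1/2)^(t/t½) = 893.3 atoms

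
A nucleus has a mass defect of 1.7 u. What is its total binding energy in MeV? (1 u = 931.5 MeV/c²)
B.E. = Δm × 931.5 = 1584 MeV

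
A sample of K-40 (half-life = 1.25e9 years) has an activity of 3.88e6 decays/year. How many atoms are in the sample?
N = A/λ = 6.997e15 atoms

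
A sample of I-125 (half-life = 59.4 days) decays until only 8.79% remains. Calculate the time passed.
t = t½ × log₂(N₀/N) = 208.4 days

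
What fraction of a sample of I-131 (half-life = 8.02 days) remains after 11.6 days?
N/N₀ = (1/2)^(t/t½) = 0.3669 = 36.7%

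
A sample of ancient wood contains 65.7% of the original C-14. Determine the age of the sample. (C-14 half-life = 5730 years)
Age = t½ × log₂(1/ratio) = 3473 years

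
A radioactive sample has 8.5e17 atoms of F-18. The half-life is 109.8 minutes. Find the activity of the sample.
A = λN = 5.366e15 decays/minute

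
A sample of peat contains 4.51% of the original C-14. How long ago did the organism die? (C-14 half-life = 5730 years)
Age = t½ × log₂(1/ratio) = 25620 years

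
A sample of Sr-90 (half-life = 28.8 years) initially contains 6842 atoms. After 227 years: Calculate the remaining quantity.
N = N₀(1/2)^(t/t½) = 29.01 atoms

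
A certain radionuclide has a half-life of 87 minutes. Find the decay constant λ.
λ = ln(2)/t½ = 0.007967 minute⁻¹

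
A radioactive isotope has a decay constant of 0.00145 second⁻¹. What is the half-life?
t½ = ln(2)/λ = 478 seconds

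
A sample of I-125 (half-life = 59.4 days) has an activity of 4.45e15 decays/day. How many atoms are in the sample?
N = A/λ = 3.813e17 atoms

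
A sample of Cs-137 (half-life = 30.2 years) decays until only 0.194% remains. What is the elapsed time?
t = t½ × log₂(N₀/N) = 272.1 years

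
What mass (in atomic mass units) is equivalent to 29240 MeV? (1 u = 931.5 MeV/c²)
m = E/c² = 31.39 u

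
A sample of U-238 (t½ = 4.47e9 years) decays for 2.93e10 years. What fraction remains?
N/N₀ = (1/2)^(t/t½) = 0.01064 = 1.06%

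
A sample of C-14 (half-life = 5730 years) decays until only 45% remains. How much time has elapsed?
t = t½ × log₂(N₀/N) = 6601 years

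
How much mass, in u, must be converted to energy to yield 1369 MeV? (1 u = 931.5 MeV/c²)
m = E/c² = 1.47 u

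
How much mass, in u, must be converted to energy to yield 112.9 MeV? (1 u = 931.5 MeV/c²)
m = E/c² = 0.1212 u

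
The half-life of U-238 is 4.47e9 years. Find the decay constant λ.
λ = ln(2)/t½ = 1.551e-10 year⁻¹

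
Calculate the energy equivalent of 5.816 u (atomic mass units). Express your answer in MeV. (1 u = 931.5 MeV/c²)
E = mc² = 5418 MeV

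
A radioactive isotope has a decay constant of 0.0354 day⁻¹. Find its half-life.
t½ = ln(2)/λ = 19.58 days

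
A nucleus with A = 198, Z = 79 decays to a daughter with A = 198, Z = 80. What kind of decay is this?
ΔA = 0, ΔZ = +1 ⇒ beta-minus decay (β⁻)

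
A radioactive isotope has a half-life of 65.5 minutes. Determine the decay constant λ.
λ = ln(2)/t½ = 0.01058 minute⁻¹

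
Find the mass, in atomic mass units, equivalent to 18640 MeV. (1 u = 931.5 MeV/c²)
m = E/c² = 20.01 u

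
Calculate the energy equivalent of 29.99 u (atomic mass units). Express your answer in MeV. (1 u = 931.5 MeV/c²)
E = mc² = 27940 MeV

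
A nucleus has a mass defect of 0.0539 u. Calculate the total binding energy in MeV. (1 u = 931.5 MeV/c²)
B.E. = Δm × 931.5 = 50.21 MeV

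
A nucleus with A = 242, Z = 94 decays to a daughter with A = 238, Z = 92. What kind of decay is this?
ΔA = -4, ΔZ = -2 ⇒ alpha decay (α)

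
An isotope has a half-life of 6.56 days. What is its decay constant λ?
λ = ln(2)/t½ = 0.1057 day⁻¹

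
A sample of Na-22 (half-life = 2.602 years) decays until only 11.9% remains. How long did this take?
t = t½ × log₂(N₀/N) = 7.991 years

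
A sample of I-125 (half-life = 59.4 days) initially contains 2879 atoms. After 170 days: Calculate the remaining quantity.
N = N₀(1/2)^(t/t½) = 396 atoms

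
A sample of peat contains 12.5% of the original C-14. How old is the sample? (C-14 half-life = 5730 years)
Age = t½ × log₂(1/ratio) = 17190 years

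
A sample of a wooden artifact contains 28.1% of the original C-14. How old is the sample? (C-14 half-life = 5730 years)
Age = t½ × log₂(1/ratio) = 10490 years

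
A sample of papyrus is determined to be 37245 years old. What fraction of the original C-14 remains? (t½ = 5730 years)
N/N₀ = (1/2)^(t/t½) = 0.01105 = 1.1%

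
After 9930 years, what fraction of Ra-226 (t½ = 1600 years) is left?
N/N₀ = (1/2)^(t/t½) = 0.01354 = 1.35%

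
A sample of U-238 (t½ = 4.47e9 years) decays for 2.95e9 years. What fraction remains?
N/N₀ = (1/2)^(t/t½) = 0.6329 = 63.3%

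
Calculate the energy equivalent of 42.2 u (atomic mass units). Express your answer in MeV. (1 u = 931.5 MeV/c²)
E = mc² = 39310 MeV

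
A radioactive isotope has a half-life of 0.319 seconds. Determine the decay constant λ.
λ = ln(2)/t½ = 2.173 second⁻¹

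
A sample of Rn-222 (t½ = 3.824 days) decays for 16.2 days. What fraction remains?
N/N₀ = (1/2)^(t/t½) = 0.05305 = 5.31%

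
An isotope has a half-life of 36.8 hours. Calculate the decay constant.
λ = ln(2)/t½ = 0.01884 hour⁻¹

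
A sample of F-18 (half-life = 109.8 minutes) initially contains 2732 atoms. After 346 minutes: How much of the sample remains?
N = N₀(1/2)^(t/t½) = 307.5 atoms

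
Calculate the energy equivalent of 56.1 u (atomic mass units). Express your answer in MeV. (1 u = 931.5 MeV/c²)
E = mc² = 52260 MeV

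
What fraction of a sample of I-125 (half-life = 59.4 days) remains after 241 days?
N/N₀ = (1/2)^(t/t½) = 0.06007 = 6.01%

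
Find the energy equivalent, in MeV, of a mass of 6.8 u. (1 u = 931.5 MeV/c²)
E = mc² = 6334 MeV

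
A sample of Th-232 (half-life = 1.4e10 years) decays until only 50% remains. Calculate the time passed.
t = t½ × log₂(N₀/N) = 1.4e10 years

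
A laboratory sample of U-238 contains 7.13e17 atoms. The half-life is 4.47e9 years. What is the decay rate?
A = λN = 1.106e8 decays/year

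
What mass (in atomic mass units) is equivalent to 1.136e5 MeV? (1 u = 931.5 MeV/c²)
m = E/c² = 122 u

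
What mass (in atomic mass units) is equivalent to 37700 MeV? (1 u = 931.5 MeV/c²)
m = E/c² = 40.47 u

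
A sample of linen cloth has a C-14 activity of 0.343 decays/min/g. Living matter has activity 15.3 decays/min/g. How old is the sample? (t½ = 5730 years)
Age = t½ × log₂(A₀/A) = 31400 years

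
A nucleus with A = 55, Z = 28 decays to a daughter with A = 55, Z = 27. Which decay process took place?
ΔA = 0, ΔZ = -1 ⇒ beta-plus decay (β⁺) or electron capture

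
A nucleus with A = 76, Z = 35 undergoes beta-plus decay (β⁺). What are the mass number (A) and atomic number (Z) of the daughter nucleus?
Daughter: A = 76, Z = 34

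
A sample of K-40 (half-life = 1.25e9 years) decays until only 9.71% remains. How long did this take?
t = t½ × log₂(N₀/N) = 4.205e9 years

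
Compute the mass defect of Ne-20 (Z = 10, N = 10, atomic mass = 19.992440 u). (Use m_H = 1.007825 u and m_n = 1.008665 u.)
Δm = Z·m_H + N·m_n − M = 0.1725 u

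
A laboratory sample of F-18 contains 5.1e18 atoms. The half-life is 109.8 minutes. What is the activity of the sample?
A = λN = 3.22e16 decays/minute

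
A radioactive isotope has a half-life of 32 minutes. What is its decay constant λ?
λ = ln(2)/t½ = 0.02166 minute⁻¹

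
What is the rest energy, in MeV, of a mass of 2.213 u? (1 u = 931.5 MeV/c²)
E = mc² = 2061 MeV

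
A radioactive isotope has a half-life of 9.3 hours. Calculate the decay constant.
λ = ln(2)/t½ = 0.07453 hour⁻¹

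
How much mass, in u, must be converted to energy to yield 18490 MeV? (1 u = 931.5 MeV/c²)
m = E/c² = 19.85 u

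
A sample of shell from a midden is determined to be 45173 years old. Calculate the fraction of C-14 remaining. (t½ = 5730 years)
N/N₀ = (1/2)^(t/t½) = 0.004234 = 0.423%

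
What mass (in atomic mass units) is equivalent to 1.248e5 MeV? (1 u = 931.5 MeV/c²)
m = E/c² = 134 u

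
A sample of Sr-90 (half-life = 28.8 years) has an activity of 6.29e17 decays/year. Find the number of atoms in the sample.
N = A/λ = 2.613e19 atoms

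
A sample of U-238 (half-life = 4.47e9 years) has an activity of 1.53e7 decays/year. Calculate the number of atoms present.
N = A/λ = 9.867e16 atoms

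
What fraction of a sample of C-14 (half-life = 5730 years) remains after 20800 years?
N/N₀ = (1/2)^(t/t½) = 0.08077 = 8.08%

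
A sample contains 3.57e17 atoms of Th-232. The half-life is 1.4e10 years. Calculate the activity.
A = λN = 1.768e7 decays/year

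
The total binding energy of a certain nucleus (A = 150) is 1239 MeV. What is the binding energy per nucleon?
B.E./A = 1239/150 = 8.26 MeV/nucleon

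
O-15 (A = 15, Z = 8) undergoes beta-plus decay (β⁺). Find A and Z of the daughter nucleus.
Daughter: A = 15, Z = 7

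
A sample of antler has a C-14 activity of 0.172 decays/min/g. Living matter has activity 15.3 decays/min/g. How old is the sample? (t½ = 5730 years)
Age = t½ × log₂(A₀/A) = 37100 years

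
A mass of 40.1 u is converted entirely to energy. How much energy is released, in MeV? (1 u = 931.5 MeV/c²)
E = mc² = 37350 MeV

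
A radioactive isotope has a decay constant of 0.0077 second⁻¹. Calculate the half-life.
t½ = ln(2)/λ = 90.02 seconds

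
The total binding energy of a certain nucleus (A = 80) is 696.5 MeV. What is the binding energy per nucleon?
B.E./A = 696.5/80 = 8.706 MeV/nucleon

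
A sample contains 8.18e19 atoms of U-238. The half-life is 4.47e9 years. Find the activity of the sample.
A = λN = 1.268e10 decays/year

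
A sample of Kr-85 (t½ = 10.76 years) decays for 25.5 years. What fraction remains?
N/N₀ = (1/2)^(t/t½) = 0.1935 = 19.3%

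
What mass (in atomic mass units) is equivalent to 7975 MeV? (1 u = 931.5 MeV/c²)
m = E/c² = 8.561 u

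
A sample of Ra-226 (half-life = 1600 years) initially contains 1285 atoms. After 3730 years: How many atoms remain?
N = N₀(1/2)^(t/t½) = 255.3 atoms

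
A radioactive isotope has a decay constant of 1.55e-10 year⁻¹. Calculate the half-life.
t½ = ln(2)/λ = 4.472e9 years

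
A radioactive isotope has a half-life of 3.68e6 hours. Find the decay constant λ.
λ = ln(2)/t½ = 1.884e-7 hour⁻¹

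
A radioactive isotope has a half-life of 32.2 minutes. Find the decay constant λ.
λ = ln(2)/t½ = 0.02153 minute⁻¹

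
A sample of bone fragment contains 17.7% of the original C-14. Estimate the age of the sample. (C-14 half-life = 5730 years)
Age = t½ × log₂(1/ratio) = 14310 years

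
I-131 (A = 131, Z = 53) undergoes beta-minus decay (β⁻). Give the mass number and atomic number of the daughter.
Daughter: A = 131, Z = 54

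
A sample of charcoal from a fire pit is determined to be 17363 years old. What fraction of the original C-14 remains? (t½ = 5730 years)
N/N₀ = (1/2)^(t/t½) = 0.1224 = 12.2%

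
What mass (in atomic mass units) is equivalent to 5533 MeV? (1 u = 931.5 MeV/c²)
m = E/c² = 5.94 u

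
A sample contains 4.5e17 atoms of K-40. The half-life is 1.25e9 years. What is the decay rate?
A = λN = 2.495e8 decays/year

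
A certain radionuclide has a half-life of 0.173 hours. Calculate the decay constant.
λ = ln(2)/t½ = 4.007 hour⁻¹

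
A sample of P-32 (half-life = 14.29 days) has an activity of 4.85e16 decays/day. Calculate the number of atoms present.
N = A/λ = 9.999e17 atoms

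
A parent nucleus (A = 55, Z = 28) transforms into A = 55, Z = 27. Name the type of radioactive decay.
ΔA = 0, ΔZ = -1 ⇒ beta-plus decay (β⁺) or electron capture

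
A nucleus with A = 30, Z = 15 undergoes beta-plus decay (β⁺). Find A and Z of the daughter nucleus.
Daughter: A = 30, Z = 14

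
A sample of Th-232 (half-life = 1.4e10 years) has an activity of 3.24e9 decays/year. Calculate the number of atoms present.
N = A/λ = 6.544e19 atoms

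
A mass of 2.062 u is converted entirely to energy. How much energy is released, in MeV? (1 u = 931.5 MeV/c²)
E = mc² = 1921 MeV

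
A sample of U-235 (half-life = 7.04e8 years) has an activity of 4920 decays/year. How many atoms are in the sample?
N = A/λ = 4.997e12 atoms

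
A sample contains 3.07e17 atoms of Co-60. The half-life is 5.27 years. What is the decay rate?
A = λN = 4.038e16 decays/year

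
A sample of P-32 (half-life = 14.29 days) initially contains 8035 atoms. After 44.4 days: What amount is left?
N = N₀(1/2)^(t/t½) = 932.5 atoms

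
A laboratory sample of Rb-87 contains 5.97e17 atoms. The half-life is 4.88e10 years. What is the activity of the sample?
A = λN = 8.48e6 decays/year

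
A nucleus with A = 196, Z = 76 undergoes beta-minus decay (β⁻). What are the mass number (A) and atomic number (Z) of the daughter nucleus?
Daughter: A = 196, Z = 77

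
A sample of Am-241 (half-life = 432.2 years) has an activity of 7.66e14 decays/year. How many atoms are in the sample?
N = A/λ = 4.776e17 atoms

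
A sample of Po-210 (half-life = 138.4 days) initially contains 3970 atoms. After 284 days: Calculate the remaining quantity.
N = N₀(1/2)^(t/t½) = 957.3 atoms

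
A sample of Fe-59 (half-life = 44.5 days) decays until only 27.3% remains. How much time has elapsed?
t = t½ × log₂(N₀/N) = 83.35 days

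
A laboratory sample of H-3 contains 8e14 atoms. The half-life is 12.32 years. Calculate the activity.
A = λN = 4.501e13 decays/year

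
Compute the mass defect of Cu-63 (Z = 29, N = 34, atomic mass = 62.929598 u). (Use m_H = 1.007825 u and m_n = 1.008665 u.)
Δm = Z·m_H + N·m_n − M = 0.5919 u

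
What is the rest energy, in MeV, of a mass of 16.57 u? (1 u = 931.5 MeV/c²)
E = mc² = 15430 MeV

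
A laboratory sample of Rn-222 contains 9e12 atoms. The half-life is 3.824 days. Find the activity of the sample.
A = λN = 1.631e12 decays/day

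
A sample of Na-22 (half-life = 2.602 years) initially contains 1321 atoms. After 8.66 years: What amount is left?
N = N₀(1/2)^(t/t½) = 131.5 atoms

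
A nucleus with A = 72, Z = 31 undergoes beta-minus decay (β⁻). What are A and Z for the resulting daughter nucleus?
Daughter: A = 72, Z = 32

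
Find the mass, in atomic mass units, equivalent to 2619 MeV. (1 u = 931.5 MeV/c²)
m = E/c² = 2.812 u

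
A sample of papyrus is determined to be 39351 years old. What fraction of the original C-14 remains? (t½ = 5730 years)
N/N₀ = (1/2)^(t/t½) = 0.008564 = 0.856%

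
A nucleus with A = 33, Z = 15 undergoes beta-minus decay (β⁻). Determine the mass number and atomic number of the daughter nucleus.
Daughter: A = 33, Z = 16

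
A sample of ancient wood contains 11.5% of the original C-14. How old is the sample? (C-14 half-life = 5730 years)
Age = t½ × log₂(1/ratio) = 17880 years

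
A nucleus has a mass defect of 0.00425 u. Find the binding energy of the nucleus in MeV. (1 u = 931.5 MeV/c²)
B.E. = Δm × 931.5 = 3.959 MeV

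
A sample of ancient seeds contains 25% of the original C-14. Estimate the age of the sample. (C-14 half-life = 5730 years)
Age = t½ × log₂(1/ratio) = 11460 years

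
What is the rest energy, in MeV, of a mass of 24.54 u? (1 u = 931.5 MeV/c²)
E = mc² = 22860 MeV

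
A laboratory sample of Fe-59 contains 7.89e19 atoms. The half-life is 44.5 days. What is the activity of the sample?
A = λN = 1.229e18 decays/day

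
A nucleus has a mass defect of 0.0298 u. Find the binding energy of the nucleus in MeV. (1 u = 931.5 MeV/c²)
B.E. = Δm × 931.5 = 27.76 MeV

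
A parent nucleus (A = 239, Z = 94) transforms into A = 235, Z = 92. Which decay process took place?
ΔA = -4, ΔZ = -2 ⇒ alpha decay (α)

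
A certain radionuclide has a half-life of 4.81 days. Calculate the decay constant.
λ = ln(2)/t½ = 0.1441 day⁻¹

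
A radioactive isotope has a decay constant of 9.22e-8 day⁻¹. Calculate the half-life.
t½ = ln(2)/λ = 7.518e6 days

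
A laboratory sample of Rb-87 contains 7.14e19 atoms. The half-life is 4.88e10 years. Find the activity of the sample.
A = λN = 1.014e9 decays/year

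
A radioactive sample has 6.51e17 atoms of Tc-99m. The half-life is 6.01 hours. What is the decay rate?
A = λN = 7.508e16 decays/hour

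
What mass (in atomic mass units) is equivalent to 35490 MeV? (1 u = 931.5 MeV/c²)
m = E/c² = 38.1 u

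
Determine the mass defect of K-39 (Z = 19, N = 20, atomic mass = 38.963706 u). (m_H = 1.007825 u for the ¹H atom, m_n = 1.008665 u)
Δm = Z·m_H + N·m_n − M = 0.3583 u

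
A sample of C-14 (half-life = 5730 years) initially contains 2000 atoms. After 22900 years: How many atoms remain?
N = N₀(1/2)^(t/t½) = 125.3 atoms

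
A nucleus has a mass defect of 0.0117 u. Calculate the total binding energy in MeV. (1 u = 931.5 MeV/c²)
B.E. = Δm × 931.5 = 10.9 MeV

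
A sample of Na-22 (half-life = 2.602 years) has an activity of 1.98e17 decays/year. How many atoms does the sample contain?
N = A/λ = 7.433e17 atoms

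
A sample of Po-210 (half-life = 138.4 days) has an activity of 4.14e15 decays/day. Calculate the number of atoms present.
N = A/λ = 8.266e17 atoms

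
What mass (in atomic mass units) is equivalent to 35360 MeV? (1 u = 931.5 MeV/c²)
m = E/c² = 37.96 u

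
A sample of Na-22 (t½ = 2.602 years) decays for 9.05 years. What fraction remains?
N/N₀ = (1/2)^(t/t½) = 0.08974 = 8.97%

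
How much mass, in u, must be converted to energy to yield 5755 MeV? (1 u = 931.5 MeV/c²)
m = E/c² = 6.178 u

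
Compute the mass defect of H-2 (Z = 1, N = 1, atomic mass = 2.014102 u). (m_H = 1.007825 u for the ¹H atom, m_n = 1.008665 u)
Δm = Z·m_H + N·m_n − M = 0.002388 u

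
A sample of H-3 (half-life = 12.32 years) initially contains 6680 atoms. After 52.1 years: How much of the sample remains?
N = N₀(1/2)^(t/t½) = 356.2 atoms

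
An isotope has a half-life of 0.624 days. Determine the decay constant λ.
λ = ln(2)/t½ = 1.111 day⁻¹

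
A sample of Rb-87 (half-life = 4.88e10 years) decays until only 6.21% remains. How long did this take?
t = t½ × log₂(N₀/N) = 1.957e11 years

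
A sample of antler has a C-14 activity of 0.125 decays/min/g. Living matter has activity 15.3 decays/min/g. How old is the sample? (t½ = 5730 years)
Age = t½ × log₂(A₀/A) = 39740 years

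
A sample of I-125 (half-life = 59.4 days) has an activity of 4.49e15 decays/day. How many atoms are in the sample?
N = A/λ = 3.848e17 atoms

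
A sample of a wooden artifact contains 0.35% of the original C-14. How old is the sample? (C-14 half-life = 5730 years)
Age = t½ × log₂(1/ratio) = 46750 years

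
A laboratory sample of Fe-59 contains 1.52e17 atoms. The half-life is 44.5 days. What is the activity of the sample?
A = λN = 2.368e15 decays/day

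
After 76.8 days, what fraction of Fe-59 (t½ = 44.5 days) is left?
N/N₀ = (1/2)^(t/t½) = 0.3023 = 30.2%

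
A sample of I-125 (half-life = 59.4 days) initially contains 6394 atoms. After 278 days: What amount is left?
N = N₀(1/2)^(t/t½) = 249.4 atoms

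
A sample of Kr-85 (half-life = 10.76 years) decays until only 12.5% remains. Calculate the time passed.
t = t½ × log₂(N₀/N) = 32.28 years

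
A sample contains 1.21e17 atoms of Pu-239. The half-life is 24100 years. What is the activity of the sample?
A = λN = 3.48e12 decays/year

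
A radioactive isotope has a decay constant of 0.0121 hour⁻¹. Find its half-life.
t½ = ln(2)/λ = 57.28 hours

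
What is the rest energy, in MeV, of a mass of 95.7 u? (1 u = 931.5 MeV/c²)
E = mc² = 89140 MeV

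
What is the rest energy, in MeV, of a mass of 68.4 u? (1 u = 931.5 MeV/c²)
E = mc² = 63710 MeV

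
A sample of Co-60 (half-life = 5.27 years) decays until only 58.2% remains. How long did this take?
t = t½ × log₂(N₀/N) = 4.115 years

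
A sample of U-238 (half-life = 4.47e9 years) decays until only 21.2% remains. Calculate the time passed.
t = t½ × log₂(N₀/N) = 1e10 years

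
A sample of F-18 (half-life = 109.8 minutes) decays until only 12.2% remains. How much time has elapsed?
t = t½ × log₂(N₀/N) = 333.2 minutes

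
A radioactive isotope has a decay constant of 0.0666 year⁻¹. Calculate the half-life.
t½ = ln(2)/λ = 10.41 years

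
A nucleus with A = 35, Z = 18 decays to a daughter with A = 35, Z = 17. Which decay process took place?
ΔA = 0, ΔZ = -1 ⇒ beta-plus decay (β⁺) or electron capture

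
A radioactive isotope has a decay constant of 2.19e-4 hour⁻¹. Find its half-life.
t½ = ln(2)/λ = 3165 hours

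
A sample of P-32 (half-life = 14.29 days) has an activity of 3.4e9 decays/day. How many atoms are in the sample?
N = A/λ = 7.009e10 atoms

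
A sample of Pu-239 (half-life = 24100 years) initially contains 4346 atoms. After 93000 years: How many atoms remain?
N = N₀(1/2)^(t/t½) = 299.5 atoms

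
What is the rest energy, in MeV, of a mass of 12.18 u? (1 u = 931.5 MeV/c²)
E = mc² = 11350 MeV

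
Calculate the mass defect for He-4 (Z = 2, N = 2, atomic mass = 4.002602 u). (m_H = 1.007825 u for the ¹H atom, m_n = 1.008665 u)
Δm = Z·m_H + N·m_n − M = 0.03038 u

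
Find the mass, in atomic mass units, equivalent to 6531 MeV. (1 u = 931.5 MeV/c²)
m = E/c² = 7.011 u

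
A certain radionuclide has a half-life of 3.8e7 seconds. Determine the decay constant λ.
λ = ln(2)/t½ = 1.824e-8 second⁻¹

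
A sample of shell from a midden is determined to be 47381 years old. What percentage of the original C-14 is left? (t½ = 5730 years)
N/N₀ = (1/2)^(t/t½) = 0.003242 = 0.324%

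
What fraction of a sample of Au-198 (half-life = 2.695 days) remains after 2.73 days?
N/N₀ = (1/2)^(t/t½) = 0.4955 = 49.6%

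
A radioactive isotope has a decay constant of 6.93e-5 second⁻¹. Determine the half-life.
t½ = ln(2)/λ = 10000 seconds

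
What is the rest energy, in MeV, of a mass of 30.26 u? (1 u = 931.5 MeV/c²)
E = mc² = 28190 MeV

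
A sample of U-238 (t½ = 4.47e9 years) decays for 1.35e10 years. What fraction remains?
N/N₀ = (1/2)^(t/t½) = 0.1233 = 12.3%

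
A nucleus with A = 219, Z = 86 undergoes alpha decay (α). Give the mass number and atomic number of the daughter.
Daughter: A = 215, Z = 84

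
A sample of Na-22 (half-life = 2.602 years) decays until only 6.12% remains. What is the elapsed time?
t = t½ × log₂(N₀/N) = 10.49 years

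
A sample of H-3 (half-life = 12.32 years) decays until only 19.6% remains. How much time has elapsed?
t = t½ × log₂(N₀/N) = 28.97 years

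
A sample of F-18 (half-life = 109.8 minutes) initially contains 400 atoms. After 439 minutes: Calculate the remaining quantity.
N = N₀(1/2)^(t/t½) = 25.03 atoms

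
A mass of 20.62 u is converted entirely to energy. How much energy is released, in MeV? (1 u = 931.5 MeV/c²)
E = mc² = 19210 MeV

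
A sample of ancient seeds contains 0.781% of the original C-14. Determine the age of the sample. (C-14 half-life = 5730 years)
Age = t½ × log₂(1/ratio) = 40110 years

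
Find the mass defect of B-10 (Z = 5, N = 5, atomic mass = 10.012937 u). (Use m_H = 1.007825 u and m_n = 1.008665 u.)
Δm = Z·m_H + N·m_n − M = 0.06951 u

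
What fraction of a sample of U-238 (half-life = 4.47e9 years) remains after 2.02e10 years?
N/N₀ = (1/2)^(t/t½) = 0.04362 = 4.36%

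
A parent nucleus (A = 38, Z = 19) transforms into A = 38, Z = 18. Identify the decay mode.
ΔA = 0, ΔZ = -1 ⇒ beta-plus decay (β⁺) or electron capture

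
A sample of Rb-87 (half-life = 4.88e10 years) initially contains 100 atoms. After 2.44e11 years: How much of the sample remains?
N = N₀(1/2)^(t/t½) = 3.125 atoms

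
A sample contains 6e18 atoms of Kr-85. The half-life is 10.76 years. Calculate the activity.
A = λN = 3.865e17 decays/year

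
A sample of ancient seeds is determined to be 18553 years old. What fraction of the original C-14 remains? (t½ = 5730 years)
N/N₀ = (1/2)^(t/t½) = 0.106 = 10.6%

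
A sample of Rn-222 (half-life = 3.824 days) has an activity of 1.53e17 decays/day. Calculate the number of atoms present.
N = A/λ = 8.441e17 atoms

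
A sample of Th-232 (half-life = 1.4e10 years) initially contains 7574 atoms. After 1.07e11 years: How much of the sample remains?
N = N₀(1/2)^(t/t½) = 37.9 atoms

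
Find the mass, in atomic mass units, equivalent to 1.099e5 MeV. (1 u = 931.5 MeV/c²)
m = E/c² = 118 u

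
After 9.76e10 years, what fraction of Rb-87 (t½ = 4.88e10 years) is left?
N/N₀ = (1/2)^(t/t½) = 0.25 = 25%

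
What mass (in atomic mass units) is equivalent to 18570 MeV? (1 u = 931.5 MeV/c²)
m = E/c² = 19.94 u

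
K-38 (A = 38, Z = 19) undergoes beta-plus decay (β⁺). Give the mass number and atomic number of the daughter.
Daughter: A = 38, Z = 18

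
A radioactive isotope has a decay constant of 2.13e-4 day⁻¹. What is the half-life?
t½ = ln(2)/λ = 3254 days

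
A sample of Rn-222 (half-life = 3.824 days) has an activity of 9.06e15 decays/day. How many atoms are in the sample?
N = A/λ = 4.998e16 atoms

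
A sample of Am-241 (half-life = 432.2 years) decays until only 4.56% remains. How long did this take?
t = t½ × log₂(N₀/N) = 1925 years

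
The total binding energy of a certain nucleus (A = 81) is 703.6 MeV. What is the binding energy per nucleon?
B.E./A = 703.6/81 = 8.686 MeV/nucleon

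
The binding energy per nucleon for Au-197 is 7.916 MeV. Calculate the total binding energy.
B.E. = 7.916 × 197 = 1559 MeV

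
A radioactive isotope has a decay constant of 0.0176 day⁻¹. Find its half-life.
t½ = ln(2)/λ = 39.38 days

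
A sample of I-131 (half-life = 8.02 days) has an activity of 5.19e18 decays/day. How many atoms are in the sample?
N = A/λ = 6.005e19 atoms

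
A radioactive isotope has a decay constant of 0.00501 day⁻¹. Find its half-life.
t½ = ln(2)/λ = 138.4 days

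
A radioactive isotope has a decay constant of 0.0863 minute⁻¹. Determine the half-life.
t½ = ln(2)/λ = 8.032 minutes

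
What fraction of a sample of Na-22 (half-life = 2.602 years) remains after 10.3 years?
N/N₀ = (1/2)^(t/t½) = 0.06432 = 6.43%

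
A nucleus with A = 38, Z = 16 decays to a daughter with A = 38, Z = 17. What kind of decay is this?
ΔA = 0, ΔZ = +1 ⇒ beta-minus decay (β⁻)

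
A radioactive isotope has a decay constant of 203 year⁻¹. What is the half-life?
t½ = ln(2)/λ = 0.003415 years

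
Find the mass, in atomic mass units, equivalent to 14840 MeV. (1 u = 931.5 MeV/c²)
m = E/c² = 15.93 u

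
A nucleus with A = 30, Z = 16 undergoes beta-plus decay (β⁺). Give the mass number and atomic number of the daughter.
Daughter: A = 30, Z = 15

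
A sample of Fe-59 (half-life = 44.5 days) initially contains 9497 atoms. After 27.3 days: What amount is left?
N = N₀(1/2)^(t/t½) = 6207 atoms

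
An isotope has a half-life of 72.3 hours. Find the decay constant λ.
λ = ln(2)/t½ = 0.009587 hour⁻¹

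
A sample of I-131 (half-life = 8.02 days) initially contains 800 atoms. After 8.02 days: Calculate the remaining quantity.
N = N₀(1/2)^(t/t½) = 400 atoms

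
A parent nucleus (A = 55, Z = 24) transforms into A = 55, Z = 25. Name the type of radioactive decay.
ΔA = 0, ΔZ = +1 ⇒ beta-minus decay (β⁻)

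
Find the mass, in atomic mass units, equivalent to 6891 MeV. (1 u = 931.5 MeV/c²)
m = E/c² = 7.398 u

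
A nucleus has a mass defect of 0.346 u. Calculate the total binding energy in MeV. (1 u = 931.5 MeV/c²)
B.E. = Δm × 931.5 = 322.3 MeV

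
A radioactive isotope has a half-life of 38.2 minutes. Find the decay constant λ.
λ = ln(2)/t½ = 0.01815 minute⁻¹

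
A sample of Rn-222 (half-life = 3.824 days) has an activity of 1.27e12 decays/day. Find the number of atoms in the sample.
N = A/λ = 7.006e12 atoms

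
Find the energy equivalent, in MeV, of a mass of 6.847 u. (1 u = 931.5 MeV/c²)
E = mc² = 6378 MeV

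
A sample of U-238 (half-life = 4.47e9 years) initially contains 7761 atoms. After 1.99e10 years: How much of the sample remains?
N = N₀(1/2)^(t/t½) = 354.6 atoms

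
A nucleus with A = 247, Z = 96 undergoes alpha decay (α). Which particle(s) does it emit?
α particle = ⁴₂He (2 protons + 2 neutrons)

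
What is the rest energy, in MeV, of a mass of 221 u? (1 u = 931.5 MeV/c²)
E = mc² = 2.059e5 MeV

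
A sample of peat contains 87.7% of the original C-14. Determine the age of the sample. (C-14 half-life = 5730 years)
Age = t½ × log₂(1/ratio) = 1085 years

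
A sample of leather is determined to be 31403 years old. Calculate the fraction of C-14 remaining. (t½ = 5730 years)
N/N₀ = (1/2)^(t/t½) = 0.0224 = 2.24%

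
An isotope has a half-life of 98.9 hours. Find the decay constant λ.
λ = ln(2)/t½ = 0.007009 hour⁻¹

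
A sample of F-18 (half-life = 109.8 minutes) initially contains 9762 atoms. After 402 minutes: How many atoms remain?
N = N₀(1/2)^(t/t½) = 771.6 atoms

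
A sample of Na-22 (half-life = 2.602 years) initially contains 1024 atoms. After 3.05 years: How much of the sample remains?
N = N₀(1/2)^(t/t½) = 454.4 atoms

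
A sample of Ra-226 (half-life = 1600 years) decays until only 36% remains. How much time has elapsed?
t = t½ × log₂(N₀/N) = 2358 years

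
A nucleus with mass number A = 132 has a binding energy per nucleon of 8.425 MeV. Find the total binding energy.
B.E. = 8.425 × 132 = 1112 MeV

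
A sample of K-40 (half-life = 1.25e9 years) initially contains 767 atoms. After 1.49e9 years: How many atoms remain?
N = N₀(1/2)^(t/t½) = 335.7 atoms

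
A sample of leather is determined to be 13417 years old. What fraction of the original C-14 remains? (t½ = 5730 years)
N/N₀ = (1/2)^(t/t½) = 0.1973 = 19.7%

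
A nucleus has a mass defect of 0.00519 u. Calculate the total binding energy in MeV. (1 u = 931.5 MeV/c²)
B.E. = Δm × 931.5 = 4.834 MeV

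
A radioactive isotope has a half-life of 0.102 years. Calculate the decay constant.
λ = ln(2)/t½ = 6.796 year⁻¹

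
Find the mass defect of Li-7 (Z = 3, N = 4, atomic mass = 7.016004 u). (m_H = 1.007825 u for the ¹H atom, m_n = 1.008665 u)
Δm = Z·m_H + N·m_n − M = 0.04213 u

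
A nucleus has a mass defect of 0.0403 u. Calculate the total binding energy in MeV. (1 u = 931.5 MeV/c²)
B.E. = Δm × 931.5 = 37.54 MeV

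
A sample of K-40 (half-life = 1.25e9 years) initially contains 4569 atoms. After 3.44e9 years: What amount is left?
N = N₀(1/2)^(t/t½) = 678.2 atoms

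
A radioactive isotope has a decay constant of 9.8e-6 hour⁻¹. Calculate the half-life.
t½ = ln(2)/λ = 70730 hours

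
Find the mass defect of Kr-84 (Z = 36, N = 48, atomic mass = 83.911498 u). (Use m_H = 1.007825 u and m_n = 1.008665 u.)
Δm = Z·m_H + N·m_n − M = 0.7861 u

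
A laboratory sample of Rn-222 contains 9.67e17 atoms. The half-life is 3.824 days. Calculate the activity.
A = λN = 1.753e17 decays/day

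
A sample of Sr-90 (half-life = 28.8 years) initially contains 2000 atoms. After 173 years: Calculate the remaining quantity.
N = N₀(1/2)^(t/t½) = 31.1 atoms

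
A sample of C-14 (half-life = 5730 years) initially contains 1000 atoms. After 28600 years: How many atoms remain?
N = N₀(1/2)^(t/t½) = 31.44 atoms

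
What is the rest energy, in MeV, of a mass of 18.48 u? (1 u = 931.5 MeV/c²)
E = mc² = 17210 MeV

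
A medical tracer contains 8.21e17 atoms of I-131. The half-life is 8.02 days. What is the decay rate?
A = λN = 7.096e16 decays/day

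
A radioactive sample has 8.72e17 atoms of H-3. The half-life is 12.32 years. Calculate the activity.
A = λN = 4.906e16 decays/year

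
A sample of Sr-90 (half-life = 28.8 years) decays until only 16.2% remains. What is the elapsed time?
t = t½ × log₂(N₀/N) = 75.63 years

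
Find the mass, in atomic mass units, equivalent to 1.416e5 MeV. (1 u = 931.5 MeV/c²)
m = E/c² = 152 u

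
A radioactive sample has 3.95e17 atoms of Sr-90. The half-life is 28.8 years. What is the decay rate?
A = λN = 9.507e15 decays/year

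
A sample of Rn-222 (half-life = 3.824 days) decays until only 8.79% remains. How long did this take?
t = t½ × log₂(N₀/N) = 13.41 days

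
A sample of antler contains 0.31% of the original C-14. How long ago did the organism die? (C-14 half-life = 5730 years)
Age = t½ × log₂(1/ratio) = 47750 years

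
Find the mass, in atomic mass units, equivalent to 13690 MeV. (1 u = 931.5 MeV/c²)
m = E/c² = 14.7 u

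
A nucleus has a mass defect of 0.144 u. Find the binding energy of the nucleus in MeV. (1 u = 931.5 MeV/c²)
B.E. = Δm × 931.5 = 134.1 MeV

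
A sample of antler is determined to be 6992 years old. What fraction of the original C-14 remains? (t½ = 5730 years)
N/N₀ = (1/2)^(t/t½) = 0.4292 = 42.9%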